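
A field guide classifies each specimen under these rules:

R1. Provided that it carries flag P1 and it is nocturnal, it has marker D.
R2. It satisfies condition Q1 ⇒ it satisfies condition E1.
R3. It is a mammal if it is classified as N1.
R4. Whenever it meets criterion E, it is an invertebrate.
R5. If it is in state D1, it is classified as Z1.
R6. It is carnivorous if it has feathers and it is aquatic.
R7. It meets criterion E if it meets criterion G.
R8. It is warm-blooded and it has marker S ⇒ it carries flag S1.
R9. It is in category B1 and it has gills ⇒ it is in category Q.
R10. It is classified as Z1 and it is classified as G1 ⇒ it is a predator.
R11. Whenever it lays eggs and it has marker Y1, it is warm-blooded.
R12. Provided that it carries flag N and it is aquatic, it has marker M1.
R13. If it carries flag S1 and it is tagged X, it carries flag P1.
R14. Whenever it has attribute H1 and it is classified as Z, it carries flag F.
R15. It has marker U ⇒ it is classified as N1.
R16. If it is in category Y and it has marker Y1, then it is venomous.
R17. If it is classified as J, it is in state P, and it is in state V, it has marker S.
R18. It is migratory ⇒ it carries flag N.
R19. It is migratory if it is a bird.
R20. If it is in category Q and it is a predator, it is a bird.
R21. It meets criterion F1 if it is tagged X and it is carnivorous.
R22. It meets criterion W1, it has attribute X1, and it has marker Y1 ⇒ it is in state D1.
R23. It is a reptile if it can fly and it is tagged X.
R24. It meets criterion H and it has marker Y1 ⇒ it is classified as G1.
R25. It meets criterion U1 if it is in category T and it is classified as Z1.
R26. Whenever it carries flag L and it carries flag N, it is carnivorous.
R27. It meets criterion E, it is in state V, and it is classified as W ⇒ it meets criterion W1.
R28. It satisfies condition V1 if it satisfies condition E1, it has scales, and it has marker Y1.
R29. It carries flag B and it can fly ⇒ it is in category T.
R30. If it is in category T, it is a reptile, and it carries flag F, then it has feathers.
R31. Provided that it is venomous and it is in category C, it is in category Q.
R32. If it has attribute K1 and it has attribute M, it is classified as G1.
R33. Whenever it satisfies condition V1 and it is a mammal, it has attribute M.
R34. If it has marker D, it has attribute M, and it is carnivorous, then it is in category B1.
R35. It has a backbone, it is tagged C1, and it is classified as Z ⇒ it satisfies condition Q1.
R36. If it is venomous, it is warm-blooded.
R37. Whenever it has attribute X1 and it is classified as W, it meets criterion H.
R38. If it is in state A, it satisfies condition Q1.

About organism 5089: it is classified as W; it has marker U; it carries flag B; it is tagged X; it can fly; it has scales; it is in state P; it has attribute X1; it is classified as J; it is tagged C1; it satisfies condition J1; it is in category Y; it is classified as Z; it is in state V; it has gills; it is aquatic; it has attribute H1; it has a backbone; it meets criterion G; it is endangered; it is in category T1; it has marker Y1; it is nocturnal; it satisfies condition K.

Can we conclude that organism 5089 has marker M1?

Yes

By R7 (it meets criterion G): it meets criterion E.
By R14 (it has attribute H1, it is classified as Z): it carries flag F.
By R15 (it has marker U): it is classified as N1.
By R16 (it is in category Y, it has marker Y1): it is venomous.
By R17 (it is classified as J, it is in state P, it is in state V): it has marker S.
By R23 (it can fly, it is tagged X): it is a reptile.
By R27 (it meets criterion E, it is in state V, it is classified as W): it meets criterion W1.
By R29 (it carries flag B, it can fly): it is in category T.
By R30 (it is in category T, it is a reptile, it carries flag F): it has feathers.
By R35 (it has a backbone, it is tagged C1, it is classified as Z): it satisfies condition Q1.
By R36 (it is venomous): it is warm-blooded.
By R37 (it has attribute X1, it is classified as W): it meets criterion H.
By R2 (it satisfies condition Q1): it satisfies condition E1.
By R3 (it is classified as N1): it is a mammal.
By R6 (it has feathers, it is aquatic): it is carnivorous.
By R8 (it is warm-blooded, it has marker S): it carries flag S1.
By R13 (it carries flag S1, it is tagged X): it carries flag P1.
By R22 (it meets criterion W1, it has attribute X1, it has marker Y1): it is in state D1.
By R24 (it meets criterion H, it has marker Y1): it is classified as G1.
By R28 (it satisfies condition E1, it has scales, it has marker Y1): it satisfies condition V1.
By R33 (it satisfies condition V1, it is a mammal): it has attribute M.
By R1 (it carries flag P1, it is nocturnal): it has marker D.
By R5 (it is in state D1): it is classified as Z1.
By R10 (it is classified as Z1, it is classified as G1): it is a predator.
By R34 (it has marker D, it has attribute M, it is carnivorous): it is in category B1.
By R9 (it is in category B1, it has gills): it is in category Q.
By R20 (it is in category Q, it is a predator): it is a bird.
By R19 (it is a bird): it is migratory.
By R18 (it is migratory): it carries flag N.
By R12 (it carries flag N, it is aquatic): it has marker M1.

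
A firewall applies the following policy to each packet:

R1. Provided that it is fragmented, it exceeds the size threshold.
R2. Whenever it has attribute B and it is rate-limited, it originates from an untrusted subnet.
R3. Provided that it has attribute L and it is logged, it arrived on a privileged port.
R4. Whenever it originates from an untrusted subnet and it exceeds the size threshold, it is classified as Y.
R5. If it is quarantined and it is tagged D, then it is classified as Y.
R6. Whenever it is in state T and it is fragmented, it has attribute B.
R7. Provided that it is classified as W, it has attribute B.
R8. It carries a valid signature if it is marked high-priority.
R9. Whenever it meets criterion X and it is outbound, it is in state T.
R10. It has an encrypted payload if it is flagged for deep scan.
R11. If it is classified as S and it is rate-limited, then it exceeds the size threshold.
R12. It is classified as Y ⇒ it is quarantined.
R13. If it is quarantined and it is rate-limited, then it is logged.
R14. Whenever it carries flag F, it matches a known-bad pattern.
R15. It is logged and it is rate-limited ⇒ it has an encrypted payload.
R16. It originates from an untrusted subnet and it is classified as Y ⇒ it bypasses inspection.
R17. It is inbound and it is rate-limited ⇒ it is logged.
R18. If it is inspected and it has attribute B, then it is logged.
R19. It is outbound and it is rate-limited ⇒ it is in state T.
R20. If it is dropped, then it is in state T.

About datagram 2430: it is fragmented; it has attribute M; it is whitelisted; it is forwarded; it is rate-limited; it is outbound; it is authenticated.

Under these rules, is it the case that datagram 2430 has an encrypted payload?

Yes

By R1 (it is fragmented): it exceeds the size threshold.
By R19 (it is outbound, it is rate-limited): it is in state T.
By R6 (it is in state T, it is fragmented): it has attribute B.
By R2 (it has attribute B, it is rate-limited): it originates from an untrusted subnet.
By R4 (it originates from an untrusted subnet, it exceeds the size threshold): it is classified as Y.
By R12 (it is classified as Y): it is quarantined.
By R13 (it is quarantined, it is rate-limited): it is logged.
By R15 (it is logged, it is rate-limited): it has an encrypted payload.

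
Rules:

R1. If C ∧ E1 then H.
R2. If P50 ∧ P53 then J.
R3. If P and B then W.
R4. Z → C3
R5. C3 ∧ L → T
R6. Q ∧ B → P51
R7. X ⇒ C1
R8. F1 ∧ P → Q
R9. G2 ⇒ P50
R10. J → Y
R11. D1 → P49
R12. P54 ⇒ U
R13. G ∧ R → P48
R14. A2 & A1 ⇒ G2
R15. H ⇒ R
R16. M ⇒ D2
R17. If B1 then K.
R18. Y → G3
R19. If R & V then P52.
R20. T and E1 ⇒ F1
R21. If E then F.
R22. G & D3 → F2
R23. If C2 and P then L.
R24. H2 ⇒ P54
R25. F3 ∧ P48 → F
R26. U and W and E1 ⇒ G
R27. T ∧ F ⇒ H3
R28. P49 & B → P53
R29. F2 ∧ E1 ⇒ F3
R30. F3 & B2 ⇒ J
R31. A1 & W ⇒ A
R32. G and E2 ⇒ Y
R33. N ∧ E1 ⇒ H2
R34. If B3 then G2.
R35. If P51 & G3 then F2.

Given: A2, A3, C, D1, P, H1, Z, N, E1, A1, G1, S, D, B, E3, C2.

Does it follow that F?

Yes

H  (by R1: C, E1)
W  (by R3: P, B)
C3  (by R4: Z)
P49  (by R11: D1)
G2  (by R14: A2, A1)
R  (by R15: H)
L  (by R23: C2, P)
P53  (by R28: P49, B)
H2  (by R33: N, E1)
T  (by R5: C3, L)
P50  (by R9: G2)
F1  (by R20: T, E1)
P54  (by R24: H2)
J  (by R2: P50, P53)
Q  (by R8: F1, P)
Y  (by R10: J)
U  (by R12: P54)
G3  (by R18: Y)
G  (by R26: U, W, E1)
P51  (by R6: Q, B)
P48  (by R13: G, R)
F2  (by R35: P51, G3)
F3  (by R29: F2, E1)
F  (by R25: F3, P48)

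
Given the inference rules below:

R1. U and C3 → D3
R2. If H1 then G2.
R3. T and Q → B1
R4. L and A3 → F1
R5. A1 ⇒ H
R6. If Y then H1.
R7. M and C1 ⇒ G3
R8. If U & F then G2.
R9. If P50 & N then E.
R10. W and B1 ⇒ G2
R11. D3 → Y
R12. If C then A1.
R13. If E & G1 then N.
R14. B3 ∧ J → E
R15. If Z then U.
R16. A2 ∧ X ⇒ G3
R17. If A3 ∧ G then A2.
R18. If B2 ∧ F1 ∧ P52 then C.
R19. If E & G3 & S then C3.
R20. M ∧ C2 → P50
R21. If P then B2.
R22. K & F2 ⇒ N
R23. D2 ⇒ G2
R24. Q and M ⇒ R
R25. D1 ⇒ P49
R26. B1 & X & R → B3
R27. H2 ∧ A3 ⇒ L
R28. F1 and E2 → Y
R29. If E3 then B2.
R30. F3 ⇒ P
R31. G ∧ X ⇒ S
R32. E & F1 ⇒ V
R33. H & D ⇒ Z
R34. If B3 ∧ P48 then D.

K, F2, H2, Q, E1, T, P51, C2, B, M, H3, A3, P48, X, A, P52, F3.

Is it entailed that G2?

No

Forward chaining from the given facts derives: B1, P50, N, R, B3, L, P, D, F1, E, B2, V, C, A1, H, Z, U.
Rules concluding G2: R2 needs H1; R8 needs F; R10 needs W; R23 needs D2 — none of these are established.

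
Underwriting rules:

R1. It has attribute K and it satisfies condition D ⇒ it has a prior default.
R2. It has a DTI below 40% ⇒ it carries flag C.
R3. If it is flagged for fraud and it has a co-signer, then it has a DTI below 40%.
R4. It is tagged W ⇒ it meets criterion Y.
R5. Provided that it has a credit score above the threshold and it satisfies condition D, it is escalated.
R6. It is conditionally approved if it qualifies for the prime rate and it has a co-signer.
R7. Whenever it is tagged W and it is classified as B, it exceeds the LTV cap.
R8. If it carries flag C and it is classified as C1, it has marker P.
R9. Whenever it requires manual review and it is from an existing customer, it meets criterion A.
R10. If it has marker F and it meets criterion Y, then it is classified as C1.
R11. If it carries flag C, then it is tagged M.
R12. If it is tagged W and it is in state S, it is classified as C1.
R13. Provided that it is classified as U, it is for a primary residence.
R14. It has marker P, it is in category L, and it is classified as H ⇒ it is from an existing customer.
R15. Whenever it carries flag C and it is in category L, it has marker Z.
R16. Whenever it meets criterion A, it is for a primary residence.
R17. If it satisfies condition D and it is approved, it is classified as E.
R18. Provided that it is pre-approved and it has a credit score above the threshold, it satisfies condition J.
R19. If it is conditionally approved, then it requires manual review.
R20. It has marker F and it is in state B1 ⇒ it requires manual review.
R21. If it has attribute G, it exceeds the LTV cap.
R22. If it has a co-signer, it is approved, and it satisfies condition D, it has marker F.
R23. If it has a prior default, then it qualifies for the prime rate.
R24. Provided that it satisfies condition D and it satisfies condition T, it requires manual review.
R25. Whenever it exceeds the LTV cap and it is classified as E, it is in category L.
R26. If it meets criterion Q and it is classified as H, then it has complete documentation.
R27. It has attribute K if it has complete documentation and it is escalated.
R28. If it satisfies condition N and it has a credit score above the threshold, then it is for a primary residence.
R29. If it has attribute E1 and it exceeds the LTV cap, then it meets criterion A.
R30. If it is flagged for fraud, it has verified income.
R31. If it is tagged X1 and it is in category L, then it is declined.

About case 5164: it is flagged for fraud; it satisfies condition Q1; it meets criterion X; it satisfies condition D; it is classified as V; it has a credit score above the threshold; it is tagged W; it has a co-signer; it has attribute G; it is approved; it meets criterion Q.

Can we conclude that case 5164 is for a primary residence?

Forward chaining from the given facts derives: has a DTI below 40%, meets criterion Y, is escalated, is classified as E, exceeds the LTV cap, has marker F, is in category L, has verified income, carries flag C, is classified as C1, is tagged M, has marker Z, has marker P.
Rules concluding "it is for a primary residence": R13 needs "it is classified as U"; R16 needs "it meets criterion A"; R28 needs "it satisfies condition N" — none of these are established.

No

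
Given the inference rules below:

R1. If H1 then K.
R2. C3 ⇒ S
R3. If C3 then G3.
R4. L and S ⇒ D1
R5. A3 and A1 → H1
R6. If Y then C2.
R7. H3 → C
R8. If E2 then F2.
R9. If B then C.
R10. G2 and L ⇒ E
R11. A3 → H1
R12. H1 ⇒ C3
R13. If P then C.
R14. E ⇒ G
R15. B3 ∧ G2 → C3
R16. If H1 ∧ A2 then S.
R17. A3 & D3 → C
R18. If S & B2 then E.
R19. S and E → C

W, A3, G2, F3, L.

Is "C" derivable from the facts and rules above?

E  (by R10: G2, L)
H1  (by R11: A3)
C3  (by R12: H1)
S  (by R2: C3)
C  (by R19: S, E)

Yes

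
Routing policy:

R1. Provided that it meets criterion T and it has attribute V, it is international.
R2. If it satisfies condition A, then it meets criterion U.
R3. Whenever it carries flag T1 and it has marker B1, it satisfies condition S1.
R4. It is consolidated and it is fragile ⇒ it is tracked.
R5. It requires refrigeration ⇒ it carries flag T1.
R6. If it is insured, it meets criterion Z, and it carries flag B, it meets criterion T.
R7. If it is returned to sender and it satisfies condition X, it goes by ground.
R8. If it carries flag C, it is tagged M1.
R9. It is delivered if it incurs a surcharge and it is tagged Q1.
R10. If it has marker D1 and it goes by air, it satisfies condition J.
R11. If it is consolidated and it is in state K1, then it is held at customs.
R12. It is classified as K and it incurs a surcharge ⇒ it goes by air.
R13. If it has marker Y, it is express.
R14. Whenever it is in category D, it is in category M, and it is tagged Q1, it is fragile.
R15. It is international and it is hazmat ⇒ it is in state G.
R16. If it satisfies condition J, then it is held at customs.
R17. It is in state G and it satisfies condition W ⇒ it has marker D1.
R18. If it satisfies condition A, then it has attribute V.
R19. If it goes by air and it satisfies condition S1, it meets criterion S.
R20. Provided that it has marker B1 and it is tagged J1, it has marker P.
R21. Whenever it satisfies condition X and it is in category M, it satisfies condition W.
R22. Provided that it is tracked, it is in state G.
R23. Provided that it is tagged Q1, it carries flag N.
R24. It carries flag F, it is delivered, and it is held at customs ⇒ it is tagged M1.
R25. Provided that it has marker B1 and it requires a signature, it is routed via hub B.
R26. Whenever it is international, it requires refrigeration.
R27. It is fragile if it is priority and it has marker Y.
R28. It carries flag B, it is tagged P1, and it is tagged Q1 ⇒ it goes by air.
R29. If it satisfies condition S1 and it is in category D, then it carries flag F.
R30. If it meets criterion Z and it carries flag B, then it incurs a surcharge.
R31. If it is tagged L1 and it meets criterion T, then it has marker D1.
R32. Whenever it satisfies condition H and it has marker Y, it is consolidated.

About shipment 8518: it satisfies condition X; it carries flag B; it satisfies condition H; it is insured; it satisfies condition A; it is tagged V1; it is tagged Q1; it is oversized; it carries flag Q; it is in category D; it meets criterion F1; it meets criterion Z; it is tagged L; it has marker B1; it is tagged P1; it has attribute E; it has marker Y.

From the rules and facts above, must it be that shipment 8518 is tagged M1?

No

Forward chaining from the given facts derives: meets criterion U, meets criterion T, is express, has attribute V, carries flag N, goes by air, incurs a surcharge, is consolidated, is international, is delivered, requires refrigeration, carries flag T1, satisfies condition S1, meets criterion S, carries flag F.
Rules concluding "it is tagged M1": R8 needs "it carries flag C"; R24 needs "it is held at customs" — none of these are established.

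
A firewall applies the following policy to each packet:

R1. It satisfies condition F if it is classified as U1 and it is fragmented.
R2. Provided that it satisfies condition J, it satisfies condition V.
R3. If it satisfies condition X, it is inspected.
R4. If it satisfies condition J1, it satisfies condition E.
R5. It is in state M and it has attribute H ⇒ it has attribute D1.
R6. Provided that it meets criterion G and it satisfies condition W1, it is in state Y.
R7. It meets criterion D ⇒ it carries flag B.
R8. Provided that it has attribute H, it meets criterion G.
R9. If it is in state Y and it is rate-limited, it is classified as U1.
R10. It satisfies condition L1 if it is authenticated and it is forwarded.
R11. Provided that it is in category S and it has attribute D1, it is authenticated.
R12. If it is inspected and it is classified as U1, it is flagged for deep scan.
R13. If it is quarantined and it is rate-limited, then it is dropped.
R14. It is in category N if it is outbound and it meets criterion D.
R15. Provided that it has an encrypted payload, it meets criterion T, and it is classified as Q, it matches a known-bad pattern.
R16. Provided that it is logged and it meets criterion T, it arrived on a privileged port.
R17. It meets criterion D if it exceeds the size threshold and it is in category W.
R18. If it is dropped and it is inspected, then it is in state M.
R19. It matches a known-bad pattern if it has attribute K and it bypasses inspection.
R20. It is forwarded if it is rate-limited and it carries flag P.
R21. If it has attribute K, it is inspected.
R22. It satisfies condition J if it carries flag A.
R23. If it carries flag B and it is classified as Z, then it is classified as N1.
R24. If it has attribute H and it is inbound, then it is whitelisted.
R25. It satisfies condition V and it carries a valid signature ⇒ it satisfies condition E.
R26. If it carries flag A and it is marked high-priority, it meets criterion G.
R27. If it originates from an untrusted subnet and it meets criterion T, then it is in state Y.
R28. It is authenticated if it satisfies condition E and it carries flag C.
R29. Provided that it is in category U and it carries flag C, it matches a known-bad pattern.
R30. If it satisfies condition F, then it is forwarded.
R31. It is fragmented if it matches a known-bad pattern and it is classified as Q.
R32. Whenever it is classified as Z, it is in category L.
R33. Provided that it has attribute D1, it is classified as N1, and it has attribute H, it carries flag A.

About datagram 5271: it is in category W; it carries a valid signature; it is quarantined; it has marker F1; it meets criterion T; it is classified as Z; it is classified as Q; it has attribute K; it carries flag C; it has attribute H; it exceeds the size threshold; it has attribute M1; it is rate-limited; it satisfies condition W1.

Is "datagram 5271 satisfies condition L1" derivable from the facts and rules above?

No

Forward chaining from the given facts derives: meets criterion G, is dropped, meets criterion D, is inspected, is in category L, is in state Y, carries flag B, is classified as U1, is flagged for deep scan, is in state M, is classified as N1, has attribute D1, carries flag A, satisfies condition J, satisfies condition V, satisfies condition E, is authenticated.
The only rule concluding "it satisfies condition L1" is R10, which needs "it is forwarded"; that is never established.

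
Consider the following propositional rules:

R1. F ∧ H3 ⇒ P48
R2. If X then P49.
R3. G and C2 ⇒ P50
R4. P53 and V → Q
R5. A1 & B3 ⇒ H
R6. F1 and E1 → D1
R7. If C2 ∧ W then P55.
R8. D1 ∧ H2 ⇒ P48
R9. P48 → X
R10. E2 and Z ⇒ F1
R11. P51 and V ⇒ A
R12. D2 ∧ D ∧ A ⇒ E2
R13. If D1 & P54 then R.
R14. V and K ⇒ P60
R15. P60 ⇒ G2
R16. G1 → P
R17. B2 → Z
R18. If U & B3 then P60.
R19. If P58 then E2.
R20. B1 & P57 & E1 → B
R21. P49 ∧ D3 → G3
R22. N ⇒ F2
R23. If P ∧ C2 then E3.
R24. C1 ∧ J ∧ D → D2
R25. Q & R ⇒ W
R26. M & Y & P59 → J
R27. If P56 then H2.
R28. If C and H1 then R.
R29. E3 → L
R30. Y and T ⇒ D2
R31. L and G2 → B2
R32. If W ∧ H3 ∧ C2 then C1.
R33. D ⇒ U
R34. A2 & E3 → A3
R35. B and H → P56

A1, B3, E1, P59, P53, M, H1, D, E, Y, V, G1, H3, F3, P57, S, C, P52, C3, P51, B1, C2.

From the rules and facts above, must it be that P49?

Yes

Q  (by R4: P53, V)
H  (by R5: A1, B3)
A  (by R11: P51, V)
P  (by R16: G1)
B  (by R20: B1, P57, E1)
E3  (by R23: P, C2)
J  (by R26: M, Y, P59)
R  (by R28: C, H1)
L  (by R29: E3)
U  (by R33: D)
P56  (by R35: B, H)
P60  (by R18: U, B3)
W  (by R25: Q, R)
H2  (by R27: P56)
C1  (by R32: W, H3, C2)
G2  (by R15: P60)
D2  (by R24: C1, J, D)
B2  (by R31: L, G2)
E2  (by R12: D2, D, A)
Z  (by R17: B2)
F1  (by R10: E2, Z)
D1  (by R6: F1, E1)
P48  (by R8: D1, H2)
X  (by R9: P48)
P49  (by R2: X)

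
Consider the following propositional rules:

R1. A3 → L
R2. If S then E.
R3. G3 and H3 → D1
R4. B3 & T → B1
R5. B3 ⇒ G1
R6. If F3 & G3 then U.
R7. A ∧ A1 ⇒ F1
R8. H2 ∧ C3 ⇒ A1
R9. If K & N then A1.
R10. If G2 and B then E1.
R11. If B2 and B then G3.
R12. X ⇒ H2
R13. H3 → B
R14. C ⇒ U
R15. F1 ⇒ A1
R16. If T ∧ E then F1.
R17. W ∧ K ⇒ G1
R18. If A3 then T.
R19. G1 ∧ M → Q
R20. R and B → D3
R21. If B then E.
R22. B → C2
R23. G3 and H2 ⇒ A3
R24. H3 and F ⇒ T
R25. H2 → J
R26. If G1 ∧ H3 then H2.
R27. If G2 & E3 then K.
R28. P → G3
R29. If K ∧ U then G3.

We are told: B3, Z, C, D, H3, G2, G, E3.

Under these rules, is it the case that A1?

G1  (by R5: B3)
B  (by R13: H3)
U  (by R14: C)
E  (by R21: B)
H2  (by R26: G1, H3)
K  (by R27: G2, E3)
G3  (by R29: K, U)
A3  (by R23: G3, H2)
T  (by R18: A3)
F1  (by R16: T, E)
A1  (by R15: F1)

Yes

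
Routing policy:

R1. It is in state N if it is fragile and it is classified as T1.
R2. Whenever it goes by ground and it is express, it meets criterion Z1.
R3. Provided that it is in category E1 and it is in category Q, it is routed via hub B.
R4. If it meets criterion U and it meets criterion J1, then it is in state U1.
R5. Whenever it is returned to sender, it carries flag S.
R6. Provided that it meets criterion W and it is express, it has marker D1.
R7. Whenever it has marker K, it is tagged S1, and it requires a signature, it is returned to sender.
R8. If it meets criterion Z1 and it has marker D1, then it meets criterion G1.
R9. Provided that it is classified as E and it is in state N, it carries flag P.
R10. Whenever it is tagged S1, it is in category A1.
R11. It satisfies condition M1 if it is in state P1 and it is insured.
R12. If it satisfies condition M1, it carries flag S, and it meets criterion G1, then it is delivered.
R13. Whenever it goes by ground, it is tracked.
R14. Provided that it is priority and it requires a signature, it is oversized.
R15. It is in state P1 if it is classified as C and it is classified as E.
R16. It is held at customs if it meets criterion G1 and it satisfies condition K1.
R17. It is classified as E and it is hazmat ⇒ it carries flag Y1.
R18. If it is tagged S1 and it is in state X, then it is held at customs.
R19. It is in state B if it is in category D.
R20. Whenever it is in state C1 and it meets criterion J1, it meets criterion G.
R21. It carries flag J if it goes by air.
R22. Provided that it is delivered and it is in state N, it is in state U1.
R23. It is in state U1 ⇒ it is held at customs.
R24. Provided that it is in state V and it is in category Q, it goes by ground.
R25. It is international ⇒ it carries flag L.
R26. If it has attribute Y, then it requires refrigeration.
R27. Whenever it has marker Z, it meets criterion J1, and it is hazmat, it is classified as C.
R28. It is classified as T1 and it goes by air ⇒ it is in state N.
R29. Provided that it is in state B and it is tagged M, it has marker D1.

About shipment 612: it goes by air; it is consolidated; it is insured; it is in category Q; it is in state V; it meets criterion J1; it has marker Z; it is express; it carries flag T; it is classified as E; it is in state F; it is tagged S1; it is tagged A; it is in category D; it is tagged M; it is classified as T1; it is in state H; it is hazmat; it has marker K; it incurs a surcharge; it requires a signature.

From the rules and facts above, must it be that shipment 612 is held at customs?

By R7 (it has marker K, it is tagged S1, it requires a signature): it is returned to sender.
By R19 (it is in category D): it is in state B.
By R24 (it is in state V, it is in category Q): it goes by ground.
By R27 (it has marker Z, it meets criterion J1, it is hazmat): it is classified as C.
By R28 (it is classified as T1, it goes by air): it is in state N.
By R29 (it is in state B, it is tagged M): it has marker D1.
By R2 (it goes by ground, it is express): it meets criterion Z1.
By R5 (it is returned to sender): it carries flag S.
By R8 (it meets criterion Z1, it has marker D1): it meets criterion G1.
By R15 (it is classified as C, it is classified as E): it is in state P1.
By R11 (it is in state P1, it is insured): it satisfies condition M1.
By R12 (it satisfies condition M1, it carries flag S, it meets criterion G1): it is delivered.
By R22 (it is delivered, it is in state N): it is in state U1.
By R23 (it is in state U1): it is held at customs.

Yes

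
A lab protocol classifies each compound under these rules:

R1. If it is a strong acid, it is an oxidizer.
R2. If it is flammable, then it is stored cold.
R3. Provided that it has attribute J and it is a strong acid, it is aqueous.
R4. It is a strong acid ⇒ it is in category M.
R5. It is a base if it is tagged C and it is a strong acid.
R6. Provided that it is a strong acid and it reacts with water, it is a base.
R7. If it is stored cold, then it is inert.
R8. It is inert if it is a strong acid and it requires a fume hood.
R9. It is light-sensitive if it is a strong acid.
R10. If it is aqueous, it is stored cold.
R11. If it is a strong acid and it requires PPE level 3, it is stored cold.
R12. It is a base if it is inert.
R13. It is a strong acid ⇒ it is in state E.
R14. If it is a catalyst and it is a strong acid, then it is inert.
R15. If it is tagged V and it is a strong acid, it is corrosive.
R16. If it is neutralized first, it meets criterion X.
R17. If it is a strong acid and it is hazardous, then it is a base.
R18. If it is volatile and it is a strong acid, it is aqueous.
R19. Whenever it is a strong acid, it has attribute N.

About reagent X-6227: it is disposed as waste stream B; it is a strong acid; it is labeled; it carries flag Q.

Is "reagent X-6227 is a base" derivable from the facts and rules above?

Forward chaining from the given facts derives: is an oxidizer, is in category M, is light-sensitive, is in state E, has attribute N.
Rules concluding "it is a base": R5 needs "it is tagged C"; R6 needs "it reacts with water"; R12 needs "it is inert"; R17 needs "it is hazardous" — none of these are established.

No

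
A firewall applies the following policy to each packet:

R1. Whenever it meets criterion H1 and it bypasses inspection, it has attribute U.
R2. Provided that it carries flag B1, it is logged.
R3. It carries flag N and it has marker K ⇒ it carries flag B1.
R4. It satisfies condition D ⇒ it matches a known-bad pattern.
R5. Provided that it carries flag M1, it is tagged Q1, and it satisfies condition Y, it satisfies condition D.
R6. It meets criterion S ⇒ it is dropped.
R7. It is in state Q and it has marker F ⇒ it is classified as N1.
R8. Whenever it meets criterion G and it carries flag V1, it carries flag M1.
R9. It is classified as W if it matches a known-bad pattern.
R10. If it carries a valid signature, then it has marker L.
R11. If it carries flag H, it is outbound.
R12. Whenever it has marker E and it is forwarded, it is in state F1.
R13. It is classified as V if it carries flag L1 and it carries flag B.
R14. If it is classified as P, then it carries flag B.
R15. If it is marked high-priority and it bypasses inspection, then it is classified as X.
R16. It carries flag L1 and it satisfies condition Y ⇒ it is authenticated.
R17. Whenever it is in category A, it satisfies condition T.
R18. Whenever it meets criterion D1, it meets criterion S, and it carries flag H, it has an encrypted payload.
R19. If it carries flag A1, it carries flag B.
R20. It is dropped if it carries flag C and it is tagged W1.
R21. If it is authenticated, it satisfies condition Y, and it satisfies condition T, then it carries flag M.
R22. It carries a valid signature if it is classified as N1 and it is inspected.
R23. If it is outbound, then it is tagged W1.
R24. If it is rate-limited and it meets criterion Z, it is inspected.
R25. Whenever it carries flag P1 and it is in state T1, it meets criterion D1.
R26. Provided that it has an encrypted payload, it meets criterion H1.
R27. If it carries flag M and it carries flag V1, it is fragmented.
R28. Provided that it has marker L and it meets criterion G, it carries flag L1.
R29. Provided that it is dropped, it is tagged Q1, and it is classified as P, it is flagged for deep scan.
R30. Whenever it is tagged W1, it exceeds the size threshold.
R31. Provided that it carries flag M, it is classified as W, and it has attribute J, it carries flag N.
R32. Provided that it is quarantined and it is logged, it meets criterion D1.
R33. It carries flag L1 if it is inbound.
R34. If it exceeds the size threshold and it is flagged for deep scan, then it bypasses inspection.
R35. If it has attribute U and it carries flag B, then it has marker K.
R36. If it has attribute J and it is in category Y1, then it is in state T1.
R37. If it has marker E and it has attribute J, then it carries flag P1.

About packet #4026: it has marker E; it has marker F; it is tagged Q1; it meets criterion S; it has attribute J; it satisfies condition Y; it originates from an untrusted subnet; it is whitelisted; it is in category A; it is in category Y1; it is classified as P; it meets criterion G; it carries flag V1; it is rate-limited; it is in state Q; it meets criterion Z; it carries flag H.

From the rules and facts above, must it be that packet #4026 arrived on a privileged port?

Forward chaining from the given facts derives: is dropped, is classified as N1, carries flag M1, is outbound, carries flag B, satisfies condition T, is tagged W1, is inspected, is flagged for deep scan, exceeds the size threshold, bypasses inspection, is in state T1, carries flag P1, satisfies condition D, carries a valid signature, meets criterion D1, matches a known-bad pattern, is classified as W, has marker L, has an encrypted payload, meets criterion H1, carries flag L1, has attribute U, is classified as V, is authenticated, carries flag M, is fragmented, carries flag N, has marker K, carries flag B1, is logged.
No rule has "it arrived on a privileged port" as its conclusion, and it is not among the given facts.

No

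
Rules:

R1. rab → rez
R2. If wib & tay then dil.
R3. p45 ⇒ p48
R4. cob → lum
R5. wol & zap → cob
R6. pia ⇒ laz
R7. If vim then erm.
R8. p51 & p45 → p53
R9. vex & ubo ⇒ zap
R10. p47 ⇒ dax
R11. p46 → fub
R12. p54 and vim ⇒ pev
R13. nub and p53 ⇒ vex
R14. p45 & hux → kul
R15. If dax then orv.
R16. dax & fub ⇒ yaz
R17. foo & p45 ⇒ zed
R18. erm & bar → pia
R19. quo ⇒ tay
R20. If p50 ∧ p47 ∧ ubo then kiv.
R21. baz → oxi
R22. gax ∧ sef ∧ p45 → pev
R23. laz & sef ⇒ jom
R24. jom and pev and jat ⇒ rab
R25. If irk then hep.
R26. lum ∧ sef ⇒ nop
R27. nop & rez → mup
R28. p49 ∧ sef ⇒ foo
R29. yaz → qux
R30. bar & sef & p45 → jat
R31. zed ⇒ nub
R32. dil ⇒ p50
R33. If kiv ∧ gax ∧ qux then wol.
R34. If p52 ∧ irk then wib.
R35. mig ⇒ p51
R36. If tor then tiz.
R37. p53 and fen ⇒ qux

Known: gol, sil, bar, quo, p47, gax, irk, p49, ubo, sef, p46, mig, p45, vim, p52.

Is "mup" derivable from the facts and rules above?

Yes

erm  (by R7: vim)
dax  (by R10: p47)
fub  (by R11: p46)
yaz  (by R16: dax, fub)
pia  (by R18: erm, bar)
tay  (by R19: quo)
pev  (by R22: gax, sef, p45)
foo  (by R28: p49, sef)
qux  (by R29: yaz)
jat  (by R30: bar, sef, p45)
wib  (by R34: p52, irk)
p51  (by R35: mig)
dil  (by R2: wib, tay)
laz  (by R6: pia)
p53  (by R8: p51, p45)
zed  (by R17: foo, p45)
jom  (by R23: laz, sef)
rab  (by R24: jom, pev, jat)
nub  (by R31: zed)
p50  (by R32: dil)
rez  (by R1: rab)
vex  (by R13: nub, p53)
kiv  (by R20: p50, p47, ubo)
wol  (by R33: kiv, gax, qux)
zap  (by R9: vex, ubo)
cob  (by R5: wol, zap)
lum  (by R4: cob)
nop  (by R26: lum, sef)
mup  (by R27: nop, rez)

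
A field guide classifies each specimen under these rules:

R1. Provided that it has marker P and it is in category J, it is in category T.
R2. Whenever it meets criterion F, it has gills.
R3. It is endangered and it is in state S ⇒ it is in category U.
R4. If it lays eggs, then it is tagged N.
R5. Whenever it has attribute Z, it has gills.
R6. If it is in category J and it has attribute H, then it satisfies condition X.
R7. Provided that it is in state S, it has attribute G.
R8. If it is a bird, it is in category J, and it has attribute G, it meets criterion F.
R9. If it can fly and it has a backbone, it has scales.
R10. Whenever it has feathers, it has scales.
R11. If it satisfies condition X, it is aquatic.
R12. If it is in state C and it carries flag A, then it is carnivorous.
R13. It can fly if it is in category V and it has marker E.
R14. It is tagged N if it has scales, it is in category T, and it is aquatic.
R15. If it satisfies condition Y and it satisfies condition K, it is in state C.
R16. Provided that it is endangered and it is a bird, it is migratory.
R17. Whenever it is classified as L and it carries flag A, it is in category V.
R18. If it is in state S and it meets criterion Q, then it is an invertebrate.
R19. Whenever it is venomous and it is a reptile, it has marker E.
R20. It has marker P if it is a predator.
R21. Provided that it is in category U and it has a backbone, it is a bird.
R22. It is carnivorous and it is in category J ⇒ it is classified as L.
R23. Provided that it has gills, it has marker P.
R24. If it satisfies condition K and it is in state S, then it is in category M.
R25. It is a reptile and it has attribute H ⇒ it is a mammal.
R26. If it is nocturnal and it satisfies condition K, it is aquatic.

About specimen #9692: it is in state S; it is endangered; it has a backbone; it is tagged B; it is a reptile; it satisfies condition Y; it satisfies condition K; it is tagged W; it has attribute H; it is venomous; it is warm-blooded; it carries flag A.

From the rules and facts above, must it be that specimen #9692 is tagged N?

No

Forward chaining from the given facts derives: is in category U, has attribute G, is in state C, has marker E, is a bird, is in category M, is a mammal, is carnivorous, is migratory.
Rules concluding "it is tagged N": R4 needs "it lays eggs"; R14 needs "it has scales" — none of these are established.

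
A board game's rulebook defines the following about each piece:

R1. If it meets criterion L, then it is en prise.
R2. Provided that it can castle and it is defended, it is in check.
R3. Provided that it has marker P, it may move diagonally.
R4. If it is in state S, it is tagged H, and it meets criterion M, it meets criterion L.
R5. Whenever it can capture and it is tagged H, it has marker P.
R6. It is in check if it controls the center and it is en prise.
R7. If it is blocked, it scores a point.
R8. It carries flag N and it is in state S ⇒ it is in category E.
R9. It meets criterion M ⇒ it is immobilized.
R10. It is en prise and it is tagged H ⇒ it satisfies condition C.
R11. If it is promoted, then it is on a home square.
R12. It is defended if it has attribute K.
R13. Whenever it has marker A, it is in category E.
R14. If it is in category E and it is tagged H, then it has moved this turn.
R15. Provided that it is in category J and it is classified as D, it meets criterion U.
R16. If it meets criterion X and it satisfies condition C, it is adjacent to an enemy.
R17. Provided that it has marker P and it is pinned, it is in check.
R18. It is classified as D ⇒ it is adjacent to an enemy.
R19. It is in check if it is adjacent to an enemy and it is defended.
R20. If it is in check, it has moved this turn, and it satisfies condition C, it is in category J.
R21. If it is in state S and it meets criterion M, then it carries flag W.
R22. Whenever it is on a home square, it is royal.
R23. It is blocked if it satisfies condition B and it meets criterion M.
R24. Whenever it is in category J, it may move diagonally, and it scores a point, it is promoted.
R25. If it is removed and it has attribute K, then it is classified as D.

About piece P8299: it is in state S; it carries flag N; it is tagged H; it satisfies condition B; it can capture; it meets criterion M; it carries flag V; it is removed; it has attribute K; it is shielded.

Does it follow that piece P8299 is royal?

By R4 (it is in state S, it is tagged H, it meets criterion M): it meets criterion L.
By R5 (it can capture, it is tagged H): it has marker P.
By R8 (it carries flag N, it is in state S): it is in category E.
By R12 (it has attribute K): it is defended.
By R14 (it is in category E, it is tagged H): it has moved this turn.
By R23 (it satisfies condition B, it meets criterion M): it is blocked.
By R25 (it is removed, it has attribute K): it is classified as D.
By R1 (it meets criterion L): it is en prise.
By R3 (it has marker P): it may move diagonally.
By R7 (it is blocked): it scores a point.
By R10 (it is en prise, it is tagged H): it satisfies condition C.
By R18 (it is classified as D): it is adjacent to an enemy.
By R19 (it is adjacent to an enemy, it is defended): it is in check.
By R20 (it is in check, it has moved this turn, it satisfies condition C): it is in category J.
By R24 (it is in category J, it may move diagonally, it scores a point): it is promoted.
By R11 (it is promoted): it is on a home square.
By R22 (it is on a home square): it is royal.

Yes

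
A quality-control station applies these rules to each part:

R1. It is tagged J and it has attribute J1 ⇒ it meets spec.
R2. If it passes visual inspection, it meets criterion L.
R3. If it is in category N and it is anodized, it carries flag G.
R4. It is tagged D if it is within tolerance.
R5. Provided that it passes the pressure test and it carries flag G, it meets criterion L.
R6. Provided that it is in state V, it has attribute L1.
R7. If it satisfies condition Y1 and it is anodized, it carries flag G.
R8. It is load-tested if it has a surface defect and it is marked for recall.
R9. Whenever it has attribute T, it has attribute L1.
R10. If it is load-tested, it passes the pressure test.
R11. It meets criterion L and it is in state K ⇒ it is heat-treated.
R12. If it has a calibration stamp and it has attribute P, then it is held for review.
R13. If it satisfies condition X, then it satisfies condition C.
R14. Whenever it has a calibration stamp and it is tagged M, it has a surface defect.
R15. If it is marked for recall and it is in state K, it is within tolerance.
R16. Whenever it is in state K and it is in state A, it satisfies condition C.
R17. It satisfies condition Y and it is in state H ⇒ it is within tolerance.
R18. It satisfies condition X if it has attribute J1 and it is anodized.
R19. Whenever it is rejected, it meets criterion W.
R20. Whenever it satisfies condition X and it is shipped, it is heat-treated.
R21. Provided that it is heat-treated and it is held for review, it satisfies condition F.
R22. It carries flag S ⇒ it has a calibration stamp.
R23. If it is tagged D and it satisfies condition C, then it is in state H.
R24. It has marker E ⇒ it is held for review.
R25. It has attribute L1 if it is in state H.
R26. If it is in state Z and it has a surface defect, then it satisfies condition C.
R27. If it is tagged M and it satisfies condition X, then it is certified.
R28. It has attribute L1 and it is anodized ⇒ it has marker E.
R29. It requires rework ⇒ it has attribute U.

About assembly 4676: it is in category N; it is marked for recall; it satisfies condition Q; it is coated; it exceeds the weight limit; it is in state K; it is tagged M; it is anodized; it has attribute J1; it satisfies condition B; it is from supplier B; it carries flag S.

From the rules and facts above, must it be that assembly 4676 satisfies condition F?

By R3 (it is in category N, it is anodized): it carries flag G.
By R15 (it is marked for recall, it is in state K): it is within tolerance.
By R18 (it has attribute J1, it is anodized): it satisfies condition X.
By R22 (it carries flag S): it has a calibration stamp.
By R4 (it is within tolerance): it is tagged D.
By R13 (it satisfies condition X): it satisfies condition C.
By R14 (it has a calibration stamp, it is tagged M): it has a surface defect.
By R23 (it is tagged D, it satisfies condition C): it is in state H.
By R25 (it is in state H): it has attribute L1.
By R28 (it has attribute L1, it is anodized): it has marker E.
By R8 (it has a surface defect, it is marked for recall): it is load-tested.
By R10 (it is load-tested): it passes the pressure test.
By R24 (it has marker E): it is held for review.
By R5 (it passes the pressure test, it carries flag G): it meets criterion L.
By R11 (it meets criterion L, it is in state K): it is heat-treated.
By R21 (it is heat-treated, it is held for review): it satisfies condition F.

Yes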